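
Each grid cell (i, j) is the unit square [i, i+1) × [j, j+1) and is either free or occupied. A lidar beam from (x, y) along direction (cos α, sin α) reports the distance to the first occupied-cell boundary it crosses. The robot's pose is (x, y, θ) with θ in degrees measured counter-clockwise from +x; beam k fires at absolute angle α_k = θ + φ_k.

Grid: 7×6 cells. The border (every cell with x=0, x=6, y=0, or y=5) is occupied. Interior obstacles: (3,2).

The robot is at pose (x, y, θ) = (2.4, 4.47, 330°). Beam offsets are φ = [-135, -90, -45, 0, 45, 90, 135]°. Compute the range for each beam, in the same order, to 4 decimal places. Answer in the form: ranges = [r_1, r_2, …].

beam 1: φ=-135°, α=195°
  dir = (cos 195°, sin 195°) = (-0.9659, -0.2588); from cell (2,4)
  next x-line at t=0.4141, next y-line at t=1.8159; Δt_x=1.0353, Δt_y=3.8637
    x: enter (1,4) at t=0.4141
    x: enter (0,4) at t=1.4494 ← occupied
  → r_1 = 1.4494
beam 2: φ=-90°, α=240°
  dir = (cos 240°, sin 240°) = (-0.5000, -0.8660); from cell (2,4)
  next x-line at t=0.8000, next y-line at t=0.5427; Δt_x=2.0000, Δt_y=1.1547
    y: enter (2,3) at t=0.5427
    x: enter (1,3) at t=0.8000
    y: enter (1,2) at t=1.6974
    x: enter (0,2) at t=2.8000 ← occupied
  → r_2 = 2.8000
beam 3: φ=-45°, α=285°
  dir = (cos 285°, sin 285°) = (0.2588, -0.9659); from cell (2,4)
  next x-line at t=2.3182, next y-line at t=0.4866; Δt_x=3.8637, Δt_y=1.0353
    y: enter (2,3) at t=0.4866
    y: enter (2,2) at t=1.5219
    x: enter (3,2) at t=2.3182 ← occupied
  → r_3 = 2.3182
beam 4: φ=0°, α=330°
  dir = (cos 330°, sin 330°) = (0.8660, -0.5000); from cell (2,4)
  next x-line at t=0.6928, next y-line at t=0.9400; Δt_x=1.1547, Δt_y=2.0000
    x: enter (3,4) at t=0.6928
    y: enter (3,3) at t=0.9400
    x: enter (4,3) at t=1.8475
    y: enter (4,2) at t=2.9400
    x: enter (5,2) at t=3.0022
    x: enter (6,2) at t=4.1569 ← occupied
  → r_4 = 4.1569
beam 5: φ=45°, α=15°
  dir = (cos 15°, sin 15°) = (0.9659, 0.2588); from cell (2,4)
  next x-line at t=0.6212, next y-line at t=2.0478; Δt_x=1.0353, Δt_y=3.8637
    x: enter (3,4) at t=0.6212
    x: enter (4,4) at t=1.6564
    y: enter (4,5) at t=2.0478 ← occupied
  → r_5 = 2.0478
beam 6: φ=90°, α=60°
  dir = (cos 60°, sin 60°) = (0.5000, 0.8660); from cell (2,4)
  next x-line at t=1.2000, next y-line at t=0.6120; Δt_x=2.0000, Δt_y=1.1547
    y: enter (2,5) at t=0.6120 ← occupied
  → r_6 = 0.6120
beam 7: φ=135°, α=105°
  dir = (cos 105°, sin 105°) = (-0.2588, 0.9659); from cell (2,4)
  next x-line at t=1.5455, next y-line at t=0.5487; Δt_x=3.8637, Δt_y=1.0353
    y: enter (2,5) at t=0.5487 ← occupied
  → r_7 = 0.5487

ranges = [1.4494, 2.8000, 2.3182, 4.1569, 2.0478, 0.6120, 0.5487]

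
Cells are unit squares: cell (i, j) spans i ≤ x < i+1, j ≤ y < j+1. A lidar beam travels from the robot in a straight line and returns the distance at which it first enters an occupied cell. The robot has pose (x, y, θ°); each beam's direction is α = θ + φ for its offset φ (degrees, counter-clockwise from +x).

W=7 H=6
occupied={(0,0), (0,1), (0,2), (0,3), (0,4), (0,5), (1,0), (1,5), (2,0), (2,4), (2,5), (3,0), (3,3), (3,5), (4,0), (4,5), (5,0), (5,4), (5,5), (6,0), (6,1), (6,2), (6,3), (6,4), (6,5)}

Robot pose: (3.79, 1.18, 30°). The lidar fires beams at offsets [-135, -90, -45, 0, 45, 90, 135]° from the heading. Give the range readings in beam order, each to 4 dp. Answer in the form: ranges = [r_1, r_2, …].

beam 1: φ=-135°, α=255°
  direction (-0.2588, -0.9659); cell (3,1); t to first gridline: x 3.0523, y 0.1863 (then +3.8637 / +1.0353)
    (3,0) via y @ 0.1863  # hit
  → r_1 = 0.1863
beam 2: φ=-90°, α=300°
  direction (0.5000, -0.8660); cell (3,1); t to first gridline: x 0.4200, y 0.2078 (then +2.0000 / +1.1547)
    (3,0) via y @ 0.2078  # hit
  → r_2 = 0.2078
beam 3: φ=-45°, α=345°
  direction (0.9659, -0.2588); cell (3,1); t to first gridline: x 0.2174, y 0.6955 (then +1.0353 / +3.8637)
    (4,1) via x @ 0.2174
    (4,0) via y @ 0.6955  # hit
  → r_3 = 0.6955
beam 4: φ=0°, α=30°
  direction (0.8660, 0.5000); cell (3,1); t to first gridline: x 0.2425, y 1.6400 (then +1.1547 / +2.0000)
    (4,1) via x @ 0.2425
    (5,1) via x @ 1.3972
    (5,2) via y @ 1.6400
    (6,2) via x @ 2.5519  # hit
  → r_4 = 2.5519
beam 5: φ=45°, α=75°
  direction (0.2588, 0.9659); cell (3,1); t to first gridline: x 0.8114, y 0.8489 (then +3.8637 / +1.0353)
    (4,1) via x @ 0.8114
    (4,2) via y @ 0.8489
    (4,3) via y @ 1.8842
    (4,4) via y @ 2.9195
    (4,5) via y @ 3.9548  # hit
  → r_5 = 3.9548
beam 6: φ=90°, α=120°
  direction (-0.5000, 0.8660); cell (3,1); t to first gridline: x 1.5800, y 0.9469 (then +2.0000 / +1.1547)
    (3,2) via y @ 0.9469
    (2,2) via x @ 1.5800
    (2,3) via y @ 2.1016
    (2,4) via y @ 3.2563  # hit
  → r_6 = 3.2563
beam 7: φ=135°, α=165°
  direction (-0.9659, 0.2588); cell (3,1); t to first gridline: x 0.8179, y 3.1682 (then +1.0353 / +3.8637)
    (2,1) via x @ 0.8179
    (1,1) via x @ 1.8531
    (0,1) via x @ 2.8884  # hit
  → r_7 = 2.8884

ranges = [0.1863, 0.2078, 0.6955, 2.5519, 3.9548, 3.2563, 2.8884]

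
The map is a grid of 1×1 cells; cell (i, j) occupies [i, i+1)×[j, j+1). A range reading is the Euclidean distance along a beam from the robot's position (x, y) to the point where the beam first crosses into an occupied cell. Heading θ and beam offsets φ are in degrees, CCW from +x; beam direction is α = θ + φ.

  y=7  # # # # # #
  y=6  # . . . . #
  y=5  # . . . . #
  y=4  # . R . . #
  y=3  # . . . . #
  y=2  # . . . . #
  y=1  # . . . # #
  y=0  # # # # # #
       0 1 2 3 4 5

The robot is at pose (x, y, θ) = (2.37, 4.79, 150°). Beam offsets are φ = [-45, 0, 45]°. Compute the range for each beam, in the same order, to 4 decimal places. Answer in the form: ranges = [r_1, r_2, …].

beam 1: φ=-45°, α=105°
  dir = (cos 105°, sin 105°) = (-0.2588, 0.9659); from cell (2,4)
  next x-line at t=1.4296, next y-line at t=0.2174; Δt_x=3.8637, Δt_y=1.0353
    y: enter (2,5) at t=0.2174
    y: enter (2,6) at t=1.2527
    x: enter (1,6) at t=1.4296
    y: enter (1,7) at t=2.2880 ← occupied
  → r_1 = 2.2880
beam 2: φ=0°, α=150°
  dir = (cos 150°, sin 150°) = (-0.8660, 0.5000); from cell (2,4)
  next x-line at t=0.4272, next y-line at t=0.4200; Δt_x=1.1547, Δt_y=2.0000
    y: enter (2,5) at t=0.4200
    x: enter (1,5) at t=0.4272
    x: enter (0,5) at t=1.5819 ← occupied
  → r_2 = 1.5819
beam 3: φ=45°, α=195°
  dir = (cos 195°, sin 195°) = (-0.9659, -0.2588); from cell (2,4)
  next x-line at t=0.3831, next y-line at t=3.0523; Δt_x=1.0353, Δt_y=3.8637
    x: enter (1,4) at t=0.3831
    x: enter (0,4) at t=1.4183 ← occupied
  → r_3 = 1.4183

ranges = [2.2880, 1.5819, 1.4183]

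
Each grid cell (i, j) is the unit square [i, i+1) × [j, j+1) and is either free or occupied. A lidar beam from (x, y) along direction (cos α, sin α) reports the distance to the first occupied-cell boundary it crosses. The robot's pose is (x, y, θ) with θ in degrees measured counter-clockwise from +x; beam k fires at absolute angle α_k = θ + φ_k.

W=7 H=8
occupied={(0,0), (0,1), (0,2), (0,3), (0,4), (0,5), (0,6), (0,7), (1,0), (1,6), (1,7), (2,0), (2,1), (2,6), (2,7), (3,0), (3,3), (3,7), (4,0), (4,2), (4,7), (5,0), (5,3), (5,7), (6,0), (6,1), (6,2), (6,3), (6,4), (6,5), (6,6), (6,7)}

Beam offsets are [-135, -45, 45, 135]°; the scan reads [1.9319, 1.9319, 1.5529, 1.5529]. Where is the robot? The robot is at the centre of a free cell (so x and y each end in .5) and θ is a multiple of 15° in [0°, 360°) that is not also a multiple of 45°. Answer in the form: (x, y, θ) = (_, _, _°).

Candidates: 24 free-cell centres × 16 headings = 384 poses. Raycast each; keep the one whose scan matches to 4 dp.
  (2.5, 5.5, 165°): beam 1 = 3.0000 ≠ 1.9319 ✗
  (5.5, 1.5, 330°): beam 2 = 0.5176 ≠ 1.9319 ✗
  (1.5, 4.5, 345°): beam 1 = 0.5774 ≠ 1.9319 ✗
  (5.5, 1.5, 165°): beam 1 = 0.5774 ≠ 1.9319 ✗
  (1.5, 4.5, 165°): beam 1 = 5.0000 ≠ 1.9319 ✗
  …
  (4.5, 5.5, 300°): r_1=1.9319, r_2=1.9319, r_3=1.5529, r_4=1.5529 — all match ✓
Unique over the lattice → pose = (4.5, 5.5, 300°).

(x, y, θ) = (4.5, 5.5, 300°)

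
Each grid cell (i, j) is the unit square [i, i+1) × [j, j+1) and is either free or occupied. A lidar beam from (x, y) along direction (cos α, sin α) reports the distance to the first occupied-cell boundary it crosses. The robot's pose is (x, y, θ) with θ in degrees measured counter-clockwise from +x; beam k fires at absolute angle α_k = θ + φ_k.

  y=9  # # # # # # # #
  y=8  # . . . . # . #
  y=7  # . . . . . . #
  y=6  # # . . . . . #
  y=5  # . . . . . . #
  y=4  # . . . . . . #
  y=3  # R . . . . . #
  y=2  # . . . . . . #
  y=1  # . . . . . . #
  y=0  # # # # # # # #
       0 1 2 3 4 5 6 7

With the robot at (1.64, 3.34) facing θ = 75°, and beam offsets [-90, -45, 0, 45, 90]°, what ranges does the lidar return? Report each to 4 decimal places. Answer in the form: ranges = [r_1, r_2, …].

ranges = [5.5491, 6.1892, 5.8597, 1.2800, 0.6626]

beam 1: φ=-90°, α=345°
  dir = (cos 345°, sin 345°) = (0.9659, -0.2588); from cell (1,3)
  next x-line at t=0.3727, next y-line at t=1.3137; Δt_x=1.0353, Δt_y=3.8637
    x: enter (2,3) at t=0.3727
    y: enter (2,2) at t=1.3137
    x: enter (3,2) at t=1.4080
    x: enter (4,2) at t=2.4433
    x: enter (5,2) at t=3.4785
    x: enter (6,2) at t=4.5138
    y: enter (6,1) at t=5.1774
    x: enter (7,1) at t=5.5491 ← occupied
  → r_1 = 5.5491
beam 2: φ=-45°, α=30°
  dir = (cos 30°, sin 30°) = (0.8660, 0.5000); from cell (1,3)
  next x-line at t=0.4157, next y-line at t=1.3200; Δt_x=1.1547, Δt_y=2.0000
    x: enter (2,3) at t=0.4157
    y: enter (2,4) at t=1.3200
    x: enter (3,4) at t=1.5704
    x: enter (4,4) at t=2.7251
    y: enter (4,5) at t=3.3200
    x: enter (5,5) at t=3.8798
    x: enter (6,5) at t=5.0345
    y: enter (6,6) at t=5.3200
    x: enter (7,6) at t=6.1892 ← occupied
  → r_2 = 6.1892
beam 3: φ=0°, α=75°
  dir = (cos 75°, sin 75°) = (0.2588, 0.9659); from cell (1,3)
  next x-line at t=1.3909, next y-line at t=0.6833; Δt_x=3.8637, Δt_y=1.0353
    y: enter (1,4) at t=0.6833
    x: enter (2,4) at t=1.3909
    y: enter (2,5) at t=1.7186
    y: enter (2,6) at t=2.7538
    y: enter (2,7) at t=3.7891
    y: enter (2,8) at t=4.8244
    x: enter (3,8) at t=5.2546
    y: enter (3,9) at t=5.8597 ← occupied
  → r_3 = 5.8597
beam 4: φ=45°, α=120°
  dir = (cos 120°, sin 120°) = (-0.5000, 0.8660); from cell (1,3)
  next x-line at t=1.2800, next y-line at t=0.7621; Δt_x=2.0000, Δt_y=1.1547
    y: enter (1,4) at t=0.7621
    x: enter (0,4) at t=1.2800 ← occupied
  → r_4 = 1.2800
beam 5: φ=90°, α=165°
  dir = (cos 165°, sin 165°) = (-0.9659, 0.2588); from cell (1,3)
  next x-line at t=0.6626, next y-line at t=2.5500; Δt_x=1.0353, Δt_y=3.8637
    x: enter (0,3) at t=0.6626 ← occupied
  → r_5 = 0.6626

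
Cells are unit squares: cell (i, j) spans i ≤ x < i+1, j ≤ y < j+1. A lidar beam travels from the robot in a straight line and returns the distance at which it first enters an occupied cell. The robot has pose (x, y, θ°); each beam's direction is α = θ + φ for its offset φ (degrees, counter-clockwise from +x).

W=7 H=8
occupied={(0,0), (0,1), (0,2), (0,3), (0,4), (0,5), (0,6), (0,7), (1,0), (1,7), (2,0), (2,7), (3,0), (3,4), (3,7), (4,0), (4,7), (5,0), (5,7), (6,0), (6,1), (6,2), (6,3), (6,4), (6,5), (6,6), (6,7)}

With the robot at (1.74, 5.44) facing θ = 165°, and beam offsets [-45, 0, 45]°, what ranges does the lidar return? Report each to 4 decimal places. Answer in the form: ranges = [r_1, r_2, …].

beam 1: φ=-45°, α=120°
  cosα=-0.5000 sinα=0.8660 | (1,5) | tMaxX 1.4800 tMaxY 0.6466 | tΔX 2.0000 tΔY 1.1547
    t=0.6466 [y] (1,6)
    t=1.4800 [x] (0,6) — stop
  → r_1 = 1.4800
beam 2: φ=0°, α=165°
  cosα=-0.9659 sinα=0.2588 | (1,5) | tMaxX 0.7661 tMaxY 2.1637 | tΔX 1.0353 tΔY 3.8637
    t=0.7661 [x] (0,5) — stop
  → r_2 = 0.7661
beam 3: φ=45°, α=210°
  cosα=-0.8660 sinα=-0.5000 | (1,5) | tMaxX 0.8545 tMaxY 0.8800 | tΔX 1.1547 tΔY 2.0000
    t=0.8545 [x] (0,5) — stop
  → r_3 = 0.8545

ranges = [1.4800, 0.7661, 0.8545]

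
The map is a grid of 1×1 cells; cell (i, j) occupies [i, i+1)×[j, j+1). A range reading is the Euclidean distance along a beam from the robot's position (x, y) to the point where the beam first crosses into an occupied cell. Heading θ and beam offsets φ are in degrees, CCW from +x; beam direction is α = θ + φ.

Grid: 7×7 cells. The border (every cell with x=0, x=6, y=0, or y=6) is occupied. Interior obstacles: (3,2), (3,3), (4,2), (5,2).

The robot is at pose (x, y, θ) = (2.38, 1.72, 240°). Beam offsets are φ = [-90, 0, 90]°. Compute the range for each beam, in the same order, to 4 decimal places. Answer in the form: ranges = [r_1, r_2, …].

beam 1: φ=-90°, α=150°
  cosα=-0.8660 sinα=0.5000 | (2,1) | tMaxX 0.4388 tMaxY 0.5600 | tΔX 1.1547 tΔY 2.0000
    t=0.4388 [x] (1,1)
    t=0.5600 [y] (1,2)
    t=1.5935 [x] (0,2) — stop
  → r_1 = 1.5935
beam 2: φ=0°, α=240°
  cosα=-0.5000 sinα=-0.8660 | (2,1) | tMaxX 0.7600 tMaxY 0.8314 | tΔX 2.0000 tΔY 1.1547
    t=0.7600 [x] (1,1)
    t=0.8314 [y] (1,0) — stop
  → r_2 = 0.8314
beam 3: φ=90°, α=330°
  cosα=0.8660 sinα=-0.5000 | (2,1) | tMaxX 0.7159 tMaxY 1.4400 | tΔX 1.1547 tΔY 2.0000
    t=0.7159 [x] (3,1)
    t=1.4400 [y] (3,0) — stop
  → r_3 = 1.4400

ranges = [1.5935, 0.8314, 1.4400]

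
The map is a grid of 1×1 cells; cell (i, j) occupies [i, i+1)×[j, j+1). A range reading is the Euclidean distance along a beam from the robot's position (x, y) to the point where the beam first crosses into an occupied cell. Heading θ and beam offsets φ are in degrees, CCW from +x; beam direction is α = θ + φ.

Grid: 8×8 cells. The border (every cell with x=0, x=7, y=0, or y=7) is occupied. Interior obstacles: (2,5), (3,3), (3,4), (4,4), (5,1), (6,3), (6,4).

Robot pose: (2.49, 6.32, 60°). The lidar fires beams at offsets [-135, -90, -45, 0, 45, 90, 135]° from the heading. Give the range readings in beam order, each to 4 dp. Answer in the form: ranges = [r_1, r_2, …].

ranges = [0.3313, 2.6400, 2.6273, 0.7852, 0.7040, 1.3600, 1.5426]

beam 1: φ=-135°, α=285°
  dir = (cos 285°, sin 285°) = (0.2588, -0.9659); from cell (2,6)
  next x-line at t=1.9705, next y-line at t=0.3313; Δt_x=3.8637, Δt_y=1.0353
    y: enter (2,5) at t=0.3313 ← occupied
  → r_1 = 0.3313
beam 2: φ=-90°, α=330°
  dir = (cos 330°, sin 330°) = (0.8660, -0.5000); from cell (2,6)
  next x-line at t=0.5889, next y-line at t=0.6400; Δt_x=1.1547, Δt_y=2.0000
    x: enter (3,6) at t=0.5889
    y: enter (3,5) at t=0.6400
    x: enter (4,5) at t=1.7436
    y: enter (4,4) at t=2.6400 ← occupied
  → r_2 = 2.6400
beam 3: φ=-45°, α=15°
  dir = (cos 15°, sin 15°) = (0.9659, 0.2588); from cell (2,6)
  next x-line at t=0.5280, next y-line at t=2.6273; Δt_x=1.0353, Δt_y=3.8637
    x: enter (3,6) at t=0.5280
    x: enter (4,6) at t=1.5633
    x: enter (5,6) at t=2.5985
    y: enter (5,7) at t=2.6273 ← occupied
  → r_3 = 2.6273
beam 4: φ=0°, α=60°
  dir = (cos 60°, sin 60°) = (0.5000, 0.8660); from cell (2,6)
  next x-line at t=1.0200, next y-line at t=0.7852; Δt_x=2.0000, Δt_y=1.1547
    y: enter (2,7) at t=0.7852 ← occupied
  → r_4 = 0.7852
beam 5: φ=45°, α=105°
  dir = (cos 105°, sin 105°) = (-0.2588, 0.9659); from cell (2,6)
  next x-line at t=1.8932, next y-line at t=0.7040; Δt_x=3.8637, Δt_y=1.0353
    y: enter (2,7) at t=0.7040 ← occupied
  → r_5 = 0.7040
beam 6: φ=90°, α=150°
  dir = (cos 150°, sin 150°) = (-0.8660, 0.5000); from cell (2,6)
  next x-line at t=0.5658, next y-line at t=1.3600; Δt_x=1.1547, Δt_y=2.0000
    x: enter (1,6) at t=0.5658
    y: enter (1,7) at t=1.3600 ← occupied
  → r_6 = 1.3600
beam 7: φ=135°, α=195°
  dir = (cos 195°, sin 195°) = (-0.9659, -0.2588); from cell (2,6)
  next x-line at t=0.5073, next y-line at t=1.2364; Δt_x=1.0353, Δt_y=3.8637
    x: enter (1,6) at t=0.5073
    y: enter (1,5) at t=1.2364
    x: enter (0,5) at t=1.5426 ← occupied
  → r_7 = 1.5426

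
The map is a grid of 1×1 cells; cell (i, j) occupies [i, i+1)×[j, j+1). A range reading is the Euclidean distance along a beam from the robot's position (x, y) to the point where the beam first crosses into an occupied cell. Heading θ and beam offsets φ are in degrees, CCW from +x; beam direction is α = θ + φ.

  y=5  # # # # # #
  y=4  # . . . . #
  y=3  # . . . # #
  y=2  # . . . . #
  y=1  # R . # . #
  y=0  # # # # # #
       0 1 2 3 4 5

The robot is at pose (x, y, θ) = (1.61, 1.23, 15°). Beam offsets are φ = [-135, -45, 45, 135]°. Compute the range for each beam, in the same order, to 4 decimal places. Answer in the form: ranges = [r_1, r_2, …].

beam 1: φ=-135°, α=240°
  d=(-0.5000,-0.8660)  start (1,1)  tX=1.2200 tY=0.2656  stride 1/|dx|=2.0000 1/|dy|=1.1547
    cross y-line → (1,0), t=0.2656 (wall)
  → r_1 = 0.2656
beam 2: φ=-45°, α=330°
  d=(0.8660,-0.5000)  start (1,1)  tX=0.4503 tY=0.4600  stride 1/|dx|=1.1547 1/|dy|=2.0000
    cross x-line → (2,1), t=0.4503
    cross y-line → (2,0), t=0.4600 (wall)
  → r_2 = 0.4600
beam 3: φ=45°, α=60°
  d=(0.5000,0.8660)  start (1,1)  tX=0.7800 tY=0.8891  stride 1/|dx|=2.0000 1/|dy|=1.1547
    cross x-line → (2,1), t=0.7800
    cross y-line → (2,2), t=0.8891
    cross y-line → (2,3), t=2.0438
    cross x-line → (3,3), t=2.7800
    cross y-line → (3,4), t=3.1985
    cross y-line → (3,5), t=4.3532 (wall)
  → r_3 = 4.3532
beam 4: φ=135°, α=150°
  d=(-0.8660,0.5000)  start (1,1)  tX=0.7044 tY=1.5400  stride 1/|dx|=1.1547 1/|dy|=2.0000
    cross x-line → (0,1), t=0.7044 (wall)
  → r_4 = 0.7044

ranges = [0.2656, 0.4600, 4.3532, 0.7044]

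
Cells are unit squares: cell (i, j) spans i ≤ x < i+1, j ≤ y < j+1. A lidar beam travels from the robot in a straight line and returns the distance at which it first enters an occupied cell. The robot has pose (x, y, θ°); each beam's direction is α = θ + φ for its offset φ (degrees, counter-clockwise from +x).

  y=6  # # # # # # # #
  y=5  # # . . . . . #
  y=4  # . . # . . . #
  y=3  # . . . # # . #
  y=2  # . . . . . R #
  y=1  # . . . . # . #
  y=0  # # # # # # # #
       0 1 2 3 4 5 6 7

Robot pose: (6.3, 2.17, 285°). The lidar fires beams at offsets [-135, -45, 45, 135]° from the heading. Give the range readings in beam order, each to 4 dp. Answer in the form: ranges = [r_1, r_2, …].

ranges = [1.6600, 0.6000, 0.8083, 1.4000]

beam 1: φ=-135°, α=150°
  d=(-0.8660,0.5000)  start (6,2)  tX=0.3464 tY=1.6600  stride 1/|dx|=1.1547 1/|dy|=2.0000
    cross x-line → (5,2), t=0.3464
    cross x-line → (4,2), t=1.5011
    cross y-line → (4,3), t=1.6600 (wall)
  → r_1 = 1.6600
beam 2: φ=-45°, α=240°
  d=(-0.5000,-0.8660)  start (6,2)  tX=0.6000 tY=0.1963  stride 1/|dx|=2.0000 1/|dy|=1.1547
    cross y-line → (6,1), t=0.1963
    cross x-line → (5,1), t=0.6000 (wall)
  → r_2 = 0.6000
beam 3: φ=45°, α=330°
  d=(0.8660,-0.5000)  start (6,2)  tX=0.8083 tY=0.3400  stride 1/|dx|=1.1547 1/|dy|=2.0000
    cross y-line → (6,1), t=0.3400
    cross x-line → (7,1), t=0.8083 (wall)
  → r_3 = 0.8083
beam 4: φ=135°, α=60°
  d=(0.5000,0.8660)  start (6,2)  tX=1.4000 tY=0.9584  stride 1/|dx|=2.0000 1/|dy|=1.1547
    cross y-line → (6,3), t=0.9584
    cross x-line → (7,3), t=1.4000 (wall)
  → r_4 = 1.4000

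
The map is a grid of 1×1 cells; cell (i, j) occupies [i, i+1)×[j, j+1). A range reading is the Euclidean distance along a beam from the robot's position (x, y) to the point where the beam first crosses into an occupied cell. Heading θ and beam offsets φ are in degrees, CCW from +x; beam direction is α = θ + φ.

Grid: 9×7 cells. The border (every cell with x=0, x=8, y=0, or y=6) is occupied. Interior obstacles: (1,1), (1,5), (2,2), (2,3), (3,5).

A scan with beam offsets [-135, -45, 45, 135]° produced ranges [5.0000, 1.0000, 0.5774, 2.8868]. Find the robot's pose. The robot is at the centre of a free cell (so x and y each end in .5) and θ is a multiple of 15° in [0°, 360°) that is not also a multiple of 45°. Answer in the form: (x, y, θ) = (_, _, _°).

(x, y, θ) = (7.5, 3.5, 345°)

Enumerate (i+0.5, j+0.5, θ) over the 30 free cells and 16 admissible headings. For each, cast all 4 beams and compare to the given ranges.
  (2.5, 1.5, 105°): beam 1 = 1.0000 ≠ 5.0000 ✗
  (4.5, 2.5, 15°): beam 1 = 1.7321 ≠ 5.0000 ✗
  (7.5, 3.5, 15°): beam 1 = 2.8868 ≠ 5.0000 ✗
  (6.5, 2.5, 150°): beam 1 = 1.5529 ≠ 5.0000 ✗
  …
  (7.5, 3.5, 345°): r_1=5.0000, r_2=1.0000, r_3=0.5774, r_4=2.8868 — all match ✓
Only this pose fits every beam.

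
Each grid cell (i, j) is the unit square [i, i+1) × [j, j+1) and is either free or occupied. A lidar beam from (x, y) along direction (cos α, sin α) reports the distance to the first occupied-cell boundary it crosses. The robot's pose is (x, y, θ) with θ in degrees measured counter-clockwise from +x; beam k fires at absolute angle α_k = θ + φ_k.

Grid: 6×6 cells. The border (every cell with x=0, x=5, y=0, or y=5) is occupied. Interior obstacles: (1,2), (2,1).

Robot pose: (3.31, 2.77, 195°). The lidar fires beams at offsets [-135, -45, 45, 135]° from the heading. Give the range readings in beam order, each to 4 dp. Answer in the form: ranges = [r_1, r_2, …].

beam 1: φ=-135°, α=60°
  dir = (cos 60°, sin 60°) = (0.5000, 0.8660); from cell (3,2)
  next x-line at t=1.3800, next y-line at t=0.2656; Δt_x=2.0000, Δt_y=1.1547
    y: enter (3,3) at t=0.2656
    x: enter (4,3) at t=1.3800
    y: enter (4,4) at t=1.4203
    y: enter (4,5) at t=2.5750 ← occupied
  → r_1 = 2.5750
beam 2: φ=-45°, α=150°
  dir = (cos 150°, sin 150°) = (-0.8660, 0.5000); from cell (3,2)
  next x-line at t=0.3580, next y-line at t=0.4600; Δt_x=1.1547, Δt_y=2.0000
    x: enter (2,2) at t=0.3580
    y: enter (2,3) at t=0.4600
    x: enter (1,3) at t=1.5127
    y: enter (1,4) at t=2.4600
    x: enter (0,4) at t=2.6674 ← occupied
  → r_2 = 2.6674
beam 3: φ=45°, α=240°
  dir = (cos 240°, sin 240°) = (-0.5000, -0.8660); from cell (3,2)
  next x-line at t=0.6200, next y-line at t=0.8891; Δt_x=2.0000, Δt_y=1.1547
    x: enter (2,2) at t=0.6200
    y: enter (2,1) at t=0.8891 ← occupied
  → r_3 = 0.8891
beam 4: φ=135°, α=330°
  dir = (cos 330°, sin 330°) = (0.8660, -0.5000); from cell (3,2)
  next x-line at t=0.7967, next y-line at t=1.5400; Δt_x=1.1547, Δt_y=2.0000
    x: enter (4,2) at t=0.7967
    y: enter (4,1) at t=1.5400
    x: enter (5,1) at t=1.9514 ← occupied
  → r_4 = 1.9514

ranges = [2.5750, 2.6674, 0.8891, 1.9514]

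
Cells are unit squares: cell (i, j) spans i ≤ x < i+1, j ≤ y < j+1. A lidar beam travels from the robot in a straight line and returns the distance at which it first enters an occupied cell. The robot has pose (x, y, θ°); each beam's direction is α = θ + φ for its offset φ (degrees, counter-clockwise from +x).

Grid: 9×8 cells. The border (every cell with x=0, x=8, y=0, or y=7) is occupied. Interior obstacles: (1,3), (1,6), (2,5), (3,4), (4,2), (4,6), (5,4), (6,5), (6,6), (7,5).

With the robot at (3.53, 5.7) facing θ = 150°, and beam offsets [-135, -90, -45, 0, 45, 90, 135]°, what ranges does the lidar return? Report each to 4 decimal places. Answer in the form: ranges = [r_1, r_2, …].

beam 1: φ=-135°, α=15°
  cosα=0.9659 sinα=0.2588 | (3,5) | tMaxX 0.4866 tMaxY 1.1591 | tΔX 1.0353 tΔY 3.8637
    t=0.4866 [x] (4,5)
    t=1.1591 [y] (4,6) — stop
  → r_1 = 1.1591
beam 2: φ=-90°, α=60°
  cosα=0.5000 sinα=0.8660 | (3,5) | tMaxX 0.9400 tMaxY 0.3464 | tΔX 2.0000 tΔY 1.1547
    t=0.3464 [y] (3,6)
    t=0.9400 [x] (4,6) — stop
  → r_2 = 0.9400
beam 3: φ=-45°, α=105°
  cosα=-0.2588 sinα=0.9659 | (3,5) | tMaxX 2.0478 tMaxY 0.3106 | tΔX 3.8637 tΔY 1.0353
    t=0.3106 [y] (3,6)
    t=1.3459 [y] (3,7) — stop
  → r_3 = 1.3459
beam 4: φ=0°, α=150°
  cosα=-0.8660 sinα=0.5000 | (3,5) | tMaxX 0.6120 tMaxY 0.6000 | tΔX 1.1547 tΔY 2.0000
    t=0.6000 [y] (3,6)
    t=0.6120 [x] (2,6)
    t=1.7667 [x] (1,6) — stop
  → r_4 = 1.7667
beam 5: φ=45°, α=195°
  cosα=-0.9659 sinα=-0.2588 | (3,5) | tMaxX 0.5487 tMaxY 2.7046 | tΔX 1.0353 tΔY 3.8637
    t=0.5487 [x] (2,5) — stop
  → r_5 = 0.5487
beam 6: φ=90°, α=240°
  cosα=-0.5000 sinα=-0.8660 | (3,5) | tMaxX 1.0600 tMaxY 0.8083 | tΔX 2.0000 tΔY 1.1547
    t=0.8083 [y] (3,4) — stop
  → r_6 = 0.8083
beam 7: φ=135°, α=285°
  cosα=0.2588 sinα=-0.9659 | (3,5) | tMaxX 1.8159 tMaxY 0.7247 | tΔX 3.8637 tΔY 1.0353
    t=0.7247 [y] (3,4) — stop
  → r_7 = 0.7247

ranges = [1.1591, 0.9400, 1.3459, 1.7667, 0.5487, 0.8083, 0.7247]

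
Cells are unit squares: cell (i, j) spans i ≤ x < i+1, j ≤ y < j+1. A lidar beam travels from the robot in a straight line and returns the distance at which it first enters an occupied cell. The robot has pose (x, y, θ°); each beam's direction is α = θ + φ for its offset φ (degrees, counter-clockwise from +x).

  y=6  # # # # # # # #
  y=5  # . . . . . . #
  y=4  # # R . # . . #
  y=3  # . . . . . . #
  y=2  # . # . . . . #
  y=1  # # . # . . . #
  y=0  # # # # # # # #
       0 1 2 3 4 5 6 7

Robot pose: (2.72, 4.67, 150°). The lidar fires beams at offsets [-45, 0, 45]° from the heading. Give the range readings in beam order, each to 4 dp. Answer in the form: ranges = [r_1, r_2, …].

ranges = [1.3769, 1.9861, 0.7454]

beam 1: φ=-45°, α=105°
  cosα=-0.2588 sinα=0.9659 | (2,4) | tMaxX 2.7819 tMaxY 0.3416 | tΔX 3.8637 tΔY 1.0353
    t=0.3416 [y] (2,5)
    t=1.3769 [y] (2,6) — stop
  → r_1 = 1.3769
beam 2: φ=0°, α=150°
  cosα=-0.8660 sinα=0.5000 | (2,4) | tMaxX 0.8314 tMaxY 0.6600 | tΔX 1.1547 tΔY 2.0000
    t=0.6600 [y] (2,5)
    t=0.8314 [x] (1,5)
    t=1.9861 [x] (0,5) — stop
  → r_2 = 1.9861
beam 3: φ=45°, α=195°
  cosα=-0.9659 sinα=-0.2588 | (2,4) | tMaxX 0.7454 tMaxY 2.5887 | tΔX 1.0353 tΔY 3.8637
    t=0.7454 [x] (1,4) — stop
  → r_3 = 0.7454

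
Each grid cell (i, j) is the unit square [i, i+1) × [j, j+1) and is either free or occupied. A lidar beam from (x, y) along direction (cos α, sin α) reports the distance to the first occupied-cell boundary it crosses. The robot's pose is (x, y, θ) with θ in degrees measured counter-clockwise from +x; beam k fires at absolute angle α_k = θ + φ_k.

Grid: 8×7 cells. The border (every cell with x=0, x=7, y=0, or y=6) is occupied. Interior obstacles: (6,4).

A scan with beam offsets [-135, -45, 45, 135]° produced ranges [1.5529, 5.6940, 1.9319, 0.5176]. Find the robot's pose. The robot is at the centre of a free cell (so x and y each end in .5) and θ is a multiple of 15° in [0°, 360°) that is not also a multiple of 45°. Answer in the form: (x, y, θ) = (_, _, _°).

(x, y, θ) = (1.5, 2.5, 60°)

Candidates: 29 free-cell centres × 16 headings = 464 poses. Raycast each; keep the one whose scan matches to 4 dp.
  (5.5, 5.5, 255°): beam 1 = 0.5774 ≠ 1.5529 ✗
  (3.5, 4.5, 150°): beam 1 = 3.6235 ≠ 1.5529 ✗
  (6.5, 1.5, 195°): beam 1 = 1.0000 ≠ 1.5529 ✗
  (2.5, 1.5, 60°): beam 1 = 0.5176 ≠ 1.5529 ✗
  …
  (1.5, 2.5, 60°): r_1=1.5529, r_2=5.6940, r_3=1.9319, r_4=0.5176 — all match ✓
Unique over the lattice → pose = (1.5, 2.5, 60°).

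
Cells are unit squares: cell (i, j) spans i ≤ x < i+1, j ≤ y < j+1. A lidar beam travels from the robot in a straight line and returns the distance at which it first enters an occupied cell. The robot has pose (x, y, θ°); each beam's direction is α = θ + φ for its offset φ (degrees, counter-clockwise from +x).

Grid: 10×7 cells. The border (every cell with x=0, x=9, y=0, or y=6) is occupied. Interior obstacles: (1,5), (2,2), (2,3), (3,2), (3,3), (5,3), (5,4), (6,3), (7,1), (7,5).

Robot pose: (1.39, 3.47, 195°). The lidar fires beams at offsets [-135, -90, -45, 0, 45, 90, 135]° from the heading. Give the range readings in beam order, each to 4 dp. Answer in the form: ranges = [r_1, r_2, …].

beam 1: φ=-135°, α=60°
  d=(0.5000,0.8660)  start (1,3)  tX=1.2200 tY=0.6120  stride 1/|dx|=2.0000 1/|dy|=1.1547
    cross y-line → (1,4), t=0.6120
    cross x-line → (2,4), t=1.2200
    cross y-line → (2,5), t=1.7667
    cross y-line → (2,6), t=2.9214 (wall)
  → r_1 = 2.9214
beam 2: φ=-90°, α=105°
  d=(-0.2588,0.9659)  start (1,3)  tX=1.5068 tY=0.5487  stride 1/|dx|=3.8637 1/|dy|=1.0353
    cross y-line → (1,4), t=0.5487
    cross x-line → (0,4), t=1.5068 (wall)
  → r_2 = 1.5068
beam 3: φ=-45°, α=150°
  d=(-0.8660,0.5000)  start (1,3)  tX=0.4503 tY=1.0600  stride 1/|dx|=1.1547 1/|dy|=2.0000
    cross x-line → (0,3), t=0.4503 (wall)
  → r_3 = 0.4503
beam 4: φ=0°, α=195°
  d=(-0.9659,-0.2588)  start (1,3)  tX=0.4038 tY=1.8159  stride 1/|dx|=1.0353 1/|dy|=3.8637
    cross x-line → (0,3), t=0.4038 (wall)
  → r_4 = 0.4038
beam 5: φ=45°, α=240°
  d=(-0.5000,-0.8660)  start (1,3)  tX=0.7800 tY=0.5427  stride 1/|dx|=2.0000 1/|dy|=1.1547
    cross y-line → (1,2), t=0.5427
    cross x-line → (0,2), t=0.7800 (wall)
  → r_5 = 0.7800
beam 6: φ=90°, α=285°
  d=(0.2588,-0.9659)  start (1,3)  tX=2.3569 tY=0.4866  stride 1/|dx|=3.8637 1/|dy|=1.0353
    cross y-line → (1,2), t=0.4866
    cross y-line → (1,1), t=1.5219
    cross x-line → (2,1), t=2.3569
    cross y-line → (2,0), t=2.5571 (wall)
  → r_6 = 2.5571
beam 7: φ=135°, α=330°
  d=(0.8660,-0.5000)  start (1,3)  tX=0.7044 tY=0.9400  stride 1/|dx|=1.1547 1/|dy|=2.0000
    cross x-line → (2,3), t=0.7044 (wall)
  → r_7 = 0.7044

ranges = [2.9214, 1.5068, 0.4503, 0.4038, 0.7800, 2.5571, 0.7044]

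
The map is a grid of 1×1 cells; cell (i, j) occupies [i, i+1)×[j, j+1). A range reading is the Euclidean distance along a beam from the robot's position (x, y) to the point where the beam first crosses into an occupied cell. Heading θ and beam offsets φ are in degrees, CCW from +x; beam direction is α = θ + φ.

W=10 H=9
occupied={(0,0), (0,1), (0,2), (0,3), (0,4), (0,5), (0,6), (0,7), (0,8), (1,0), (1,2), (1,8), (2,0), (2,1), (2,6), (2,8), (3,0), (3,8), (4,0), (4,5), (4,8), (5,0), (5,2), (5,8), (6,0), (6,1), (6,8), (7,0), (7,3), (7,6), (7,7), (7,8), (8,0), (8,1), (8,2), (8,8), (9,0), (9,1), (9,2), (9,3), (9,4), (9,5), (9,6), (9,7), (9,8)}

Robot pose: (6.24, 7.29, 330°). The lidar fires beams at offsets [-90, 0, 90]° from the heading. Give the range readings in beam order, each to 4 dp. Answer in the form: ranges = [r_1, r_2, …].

beam 1: φ=-90°, α=240°
  cosα=-0.5000 sinα=-0.8660 | (6,7) | tMaxX 0.4800 tMaxY 0.3349 | tΔX 2.0000 tΔY 1.1547
    t=0.3349 [y] (6,6)
    t=0.4800 [x] (5,6)
    t=1.4896 [y] (5,5)
    t=2.4800 [x] (4,5) — stop
  → r_1 = 2.4800
beam 2: φ=0°, α=330°
  cosα=0.8660 sinα=-0.5000 | (6,7) | tMaxX 0.8776 tMaxY 0.5800 | tΔX 1.1547 tΔY 2.0000
    t=0.5800 [y] (6,6)
    t=0.8776 [x] (7,6) — stop
  → r_2 = 0.8776
beam 3: φ=90°, α=60°
  cosα=0.5000 sinα=0.8660 | (6,7) | tMaxX 1.5200 tMaxY 0.8198 | tΔX 2.0000 tΔY 1.1547
    t=0.8198 [y] (6,8) — stop
  → r_3 = 0.8198

ranges = [2.4800, 0.8776, 0.8198]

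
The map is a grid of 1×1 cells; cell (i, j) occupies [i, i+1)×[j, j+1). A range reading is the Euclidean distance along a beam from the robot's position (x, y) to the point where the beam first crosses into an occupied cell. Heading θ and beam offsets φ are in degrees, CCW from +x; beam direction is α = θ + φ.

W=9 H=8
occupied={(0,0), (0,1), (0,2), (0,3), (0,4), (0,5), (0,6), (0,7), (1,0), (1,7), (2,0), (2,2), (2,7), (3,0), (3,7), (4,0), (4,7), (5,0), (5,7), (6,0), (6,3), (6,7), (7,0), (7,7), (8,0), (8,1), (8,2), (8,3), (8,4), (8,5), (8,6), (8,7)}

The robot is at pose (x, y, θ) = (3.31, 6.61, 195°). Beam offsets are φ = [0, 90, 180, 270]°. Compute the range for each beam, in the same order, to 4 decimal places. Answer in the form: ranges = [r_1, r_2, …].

beam 1: φ=0°, α=195°
  cosα=-0.9659 sinα=-0.2588 | (3,6) | tMaxX 0.3209 tMaxY 2.3569 | tΔX 1.0353 tΔY 3.8637
    t=0.3209 [x] (2,6)
    t=1.3562 [x] (1,6)
    t=2.3569 [y] (1,5)
    t=2.3915 [x] (0,5) — stop
  → r_1 = 2.3915
beam 2: φ=90°, α=285°
  cosα=0.2588 sinα=-0.9659 | (3,6) | tMaxX 2.6660 tMaxY 0.6315 | tΔX 3.8637 tΔY 1.0353
    t=0.6315 [y] (3,5)
    t=1.6668 [y] (3,4)
    t=2.6660 [x] (4,4)
    t=2.7021 [y] (4,3)
    t=3.7373 [y] (4,2)
    t=4.7726 [y] (4,1)
    t=5.8079 [y] (4,0) — stop
  → r_2 = 5.8079
beam 3: φ=180°, α=15°
  cosα=0.9659 sinα=0.2588 | (3,6) | tMaxX 0.7143 tMaxY 1.5068 | tΔX 1.0353 tΔY 3.8637
    t=0.7143 [x] (4,6)
    t=1.5068 [y] (4,7) — stop
  → r_3 = 1.5068
beam 4: φ=270°, α=105°
  cosα=-0.2588 sinα=0.9659 | (3,6) | tMaxX 1.1977 tMaxY 0.4038 | tΔX 3.8637 tΔY 1.0353
    t=0.4038 [y] (3,7) — stop
  → r_4 = 0.4038

ranges = [2.3915, 5.8079, 1.5068, 0.4038]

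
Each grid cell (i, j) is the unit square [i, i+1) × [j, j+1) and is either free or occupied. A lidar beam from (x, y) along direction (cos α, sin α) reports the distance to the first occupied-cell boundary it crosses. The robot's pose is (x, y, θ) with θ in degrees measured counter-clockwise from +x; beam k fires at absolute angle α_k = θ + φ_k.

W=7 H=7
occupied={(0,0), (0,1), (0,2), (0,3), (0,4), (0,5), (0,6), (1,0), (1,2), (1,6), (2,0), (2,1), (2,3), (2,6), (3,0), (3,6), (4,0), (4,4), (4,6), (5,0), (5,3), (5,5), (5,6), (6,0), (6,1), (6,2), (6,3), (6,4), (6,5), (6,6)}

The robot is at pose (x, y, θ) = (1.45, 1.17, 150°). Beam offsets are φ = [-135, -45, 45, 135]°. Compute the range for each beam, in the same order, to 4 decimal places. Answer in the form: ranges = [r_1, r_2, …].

beam 1: φ=-135°, α=15°
  dir = (cos 15°, sin 15°) = (0.9659, 0.2588); from cell (1,1)
  next x-line at t=0.5694, next y-line at t=3.2069; Δt_x=1.0353, Δt_y=3.8637
    x: enter (2,1) at t=0.5694 ← occupied
  → r_1 = 0.5694
beam 2: φ=-45°, α=105°
  dir = (cos 105°, sin 105°) = (-0.2588, 0.9659); from cell (1,1)
  next x-line at t=1.7387, next y-line at t=0.8593; Δt_x=3.8637, Δt_y=1.0353
    y: enter (1,2) at t=0.8593 ← occupied
  → r_2 = 0.8593
beam 3: φ=45°, α=195°
  dir = (cos 195°, sin 195°) = (-0.9659, -0.2588); from cell (1,1)
  next x-line at t=0.4659, next y-line at t=0.6568; Δt_x=1.0353, Δt_y=3.8637
    x: enter (0,1) at t=0.4659 ← occupied
  → r_3 = 0.4659
beam 4: φ=135°, α=285°
  dir = (cos 285°, sin 285°) = (0.2588, -0.9659); from cell (1,1)
  next x-line at t=2.1250, next y-line at t=0.1760; Δt_x=3.8637, Δt_y=1.0353
    y: enter (1,0) at t=0.1760 ← occupied
  → r_4 = 0.1760

ranges = [0.5694, 0.8593, 0.4659, 0.1760]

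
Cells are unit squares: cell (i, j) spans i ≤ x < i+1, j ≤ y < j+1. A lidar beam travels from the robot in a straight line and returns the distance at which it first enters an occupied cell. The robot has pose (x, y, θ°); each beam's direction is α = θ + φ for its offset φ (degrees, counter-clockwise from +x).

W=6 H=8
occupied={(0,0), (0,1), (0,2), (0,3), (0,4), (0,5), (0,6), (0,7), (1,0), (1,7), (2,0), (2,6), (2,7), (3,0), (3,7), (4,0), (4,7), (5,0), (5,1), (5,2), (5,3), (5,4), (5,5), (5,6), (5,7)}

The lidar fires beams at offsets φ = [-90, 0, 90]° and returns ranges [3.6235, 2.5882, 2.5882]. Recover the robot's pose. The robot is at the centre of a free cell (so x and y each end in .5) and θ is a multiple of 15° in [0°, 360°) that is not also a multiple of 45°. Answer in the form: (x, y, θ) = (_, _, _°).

The pose lattice has 23·16 = 368 candidates. Test each by forward raycasting.
  (4.5, 5.5, 285°): beam 2 = 1.9319 ≠ 2.5882 ✗
  (1.5, 3.5, 120°): beam 1 = 4.0415 ≠ 3.6235 ✗
  (1.5, 5.5, 120°): beam 1 = 1.0000 ≠ 3.6235 ✗
  (4.5, 1.5, 330°): beam 1 = 0.5774 ≠ 3.6235 ✗
  (3.5, 1.5, 75°): beam 1 = 1.5529 ≠ 3.6235 ✗
  …
  (3.5, 3.5, 165°): r_1=3.6235, r_2=2.5882, r_3=2.5882 — all match ✓
No second candidate reproduces the full scan.

(x, y, θ) = (3.5, 3.5, 165°)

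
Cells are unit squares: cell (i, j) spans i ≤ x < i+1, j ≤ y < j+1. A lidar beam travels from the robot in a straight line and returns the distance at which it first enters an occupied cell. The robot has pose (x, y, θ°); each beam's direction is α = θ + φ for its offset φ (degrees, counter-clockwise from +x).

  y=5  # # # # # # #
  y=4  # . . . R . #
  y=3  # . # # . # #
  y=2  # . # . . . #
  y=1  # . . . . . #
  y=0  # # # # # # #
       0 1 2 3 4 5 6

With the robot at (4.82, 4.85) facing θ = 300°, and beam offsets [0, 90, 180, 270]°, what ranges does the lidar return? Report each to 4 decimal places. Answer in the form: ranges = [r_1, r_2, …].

ranges = [0.9815, 0.3000, 0.1732, 1.7000]

beam 1: φ=0°, α=300°
  direction (0.5000, -0.8660); cell (4,4); t to first gridline: x 0.3600, y 0.9815 (then +2.0000 / +1.1547)
    (5,4) via x @ 0.3600
    (5,3) via y @ 0.9815  # hit
  → r_1 = 0.9815
beam 2: φ=90°, α=30°
  direction (0.8660, 0.5000); cell (4,4); t to first gridline: x 0.2078, y 0.3000 (then +1.1547 / +2.0000)
    (5,4) via x @ 0.2078
    (5,5) via y @ 0.3000  # hit
  → r_2 = 0.3000
beam 3: φ=180°, α=120°
  direction (-0.5000, 0.8660); cell (4,4); t to first gridline: x 1.6400, y 0.1732 (then +2.0000 / +1.1547)
    (4,5) via y @ 0.1732  # hit
  → r_3 = 0.1732
beam 4: φ=270°, α=210°
  direction (-0.8660, -0.5000); cell (4,4); t to first gridline: x 0.9469, y 1.7000 (then +1.1547 / +2.0000)
    (3,4) via x @ 0.9469
    (3,3) via y @ 1.7000  # hit
  → r_4 = 1.7000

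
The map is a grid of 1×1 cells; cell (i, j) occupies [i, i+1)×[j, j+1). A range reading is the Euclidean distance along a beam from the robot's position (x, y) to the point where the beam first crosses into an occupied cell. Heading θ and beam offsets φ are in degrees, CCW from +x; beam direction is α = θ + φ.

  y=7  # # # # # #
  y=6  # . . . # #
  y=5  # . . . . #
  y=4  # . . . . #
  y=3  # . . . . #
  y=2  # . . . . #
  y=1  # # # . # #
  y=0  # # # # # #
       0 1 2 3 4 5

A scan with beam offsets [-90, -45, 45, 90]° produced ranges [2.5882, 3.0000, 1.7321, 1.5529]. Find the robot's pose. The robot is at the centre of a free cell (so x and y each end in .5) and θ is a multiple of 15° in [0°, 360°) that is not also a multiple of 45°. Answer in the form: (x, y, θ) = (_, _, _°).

Enumerate (i+0.5, j+0.5, θ) over the 20 free cells and 16 admissible headings. For each, cast all 4 beams and compare to the given ranges.
  (1.5, 2.5, 240°): beam 1 = 0.5774 ≠ 2.5882 ✗
  (1.5, 2.5, 75°): beam 2 = 4.0415 ≠ 3.0000 ✗
  (2.5, 6.5, 210°): beam 1 = 0.5774 ≠ 2.5882 ✗
  (1.5, 2.5, 60°): beam 1 = 1.0000 ≠ 2.5882 ✗
  …
  (2.5, 3.5, 105°): r_1=2.5882, r_2=3.0000, r_3=1.7321, r_4=1.5529 — all match ✓
Unique over the lattice → pose = (2.5, 3.5, 105°).

(x, y, θ) = (2.5, 3.5, 105°)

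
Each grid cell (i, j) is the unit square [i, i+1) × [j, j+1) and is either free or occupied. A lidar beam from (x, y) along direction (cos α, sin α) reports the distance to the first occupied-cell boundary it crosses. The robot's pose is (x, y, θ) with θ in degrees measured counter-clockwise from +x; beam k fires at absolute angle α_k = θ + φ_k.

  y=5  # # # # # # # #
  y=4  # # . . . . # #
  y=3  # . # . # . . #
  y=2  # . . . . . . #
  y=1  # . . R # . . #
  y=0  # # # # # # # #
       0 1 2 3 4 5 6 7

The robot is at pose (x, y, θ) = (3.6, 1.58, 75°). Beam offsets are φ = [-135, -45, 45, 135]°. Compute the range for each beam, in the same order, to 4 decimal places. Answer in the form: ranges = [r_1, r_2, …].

ranges = [0.6697, 0.4619, 1.6397, 1.1600]

beam 1: φ=-135°, α=300°
  d=(0.5000,-0.8660)  start (3,1)  tX=0.8000 tY=0.6697  stride 1/|dx|=2.0000 1/|dy|=1.1547
    cross y-line → (3,0), t=0.6697 (wall)
  → r_1 = 0.6697
beam 2: φ=-45°, α=30°
  d=(0.8660,0.5000)  start (3,1)  tX=0.4619 tY=0.8400  stride 1/|dx|=1.1547 1/|dy|=2.0000
    cross x-line → (4,1), t=0.4619 (wall)
  → r_2 = 0.4619
beam 3: φ=45°, α=120°
  d=(-0.5000,0.8660)  start (3,1)  tX=1.2000 tY=0.4850  stride 1/|dx|=2.0000 1/|dy|=1.1547
    cross y-line → (3,2), t=0.4850
    cross x-line → (2,2), t=1.2000
    cross y-line → (2,3), t=1.6397 (wall)
  → r_3 = 1.6397
beam 4: φ=135°, α=210°
  d=(-0.8660,-0.5000)  start (3,1)  tX=0.6928 tY=1.1600  stride 1/|dx|=1.1547 1/|dy|=2.0000
    cross x-line → (2,1), t=0.6928
    cross y-line → (2,0), t=1.1600 (wall)
  → r_4 = 1.1600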